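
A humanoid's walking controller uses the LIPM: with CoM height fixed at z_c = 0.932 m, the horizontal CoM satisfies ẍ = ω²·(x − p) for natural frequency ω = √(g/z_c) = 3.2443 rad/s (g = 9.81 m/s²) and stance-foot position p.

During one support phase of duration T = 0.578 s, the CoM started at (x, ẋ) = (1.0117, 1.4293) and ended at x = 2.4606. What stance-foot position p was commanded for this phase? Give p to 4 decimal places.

ωT = 3.2443·0.578 = 1.875205; cosh(ωT) = 3.337741, sinh(ωT) = 3.184418
x(T) = p + (x₀−p)·cosh(ωT) + (ẋ₀/ω)·sinh(ωT) ⇒ p·(1 − cosh) = x(T) − x₀·cosh − (ẋ₀/ω)·sinh
numerator   = 2.4606 − (1.0117)·3.337741 − (1.4293/3.2443)·3.184418 = -2.319111
denominator = 1 − 3.337741 = -2.337741
p = -2.319111 / -2.337741 = 0.9920

p = 0.9920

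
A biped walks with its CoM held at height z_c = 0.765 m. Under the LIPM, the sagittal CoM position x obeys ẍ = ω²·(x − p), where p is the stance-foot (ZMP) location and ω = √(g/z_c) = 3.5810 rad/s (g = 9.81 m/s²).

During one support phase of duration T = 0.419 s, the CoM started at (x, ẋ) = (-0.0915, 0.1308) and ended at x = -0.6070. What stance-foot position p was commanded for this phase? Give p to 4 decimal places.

ωT = 3.5810·0.419 = 1.500439; cosh(ωT) = 2.353345, sinh(ωT) = 2.130312
x(T) = p + (x₀−p)·cosh(ωT) + (ẋ₀/ω)·sinh(ωT) ⇒ p·(1 − cosh) = x(T) − x₀·cosh − (ẋ₀/ω)·sinh
numerator   = -0.6070 − (-0.0915)·2.353345 − (0.1308/3.5810)·2.130312 = -0.469481
denominator = 1 − 2.353345 = -1.353345
p = -0.469481 / -1.353345 = 0.3469

p = 0.3469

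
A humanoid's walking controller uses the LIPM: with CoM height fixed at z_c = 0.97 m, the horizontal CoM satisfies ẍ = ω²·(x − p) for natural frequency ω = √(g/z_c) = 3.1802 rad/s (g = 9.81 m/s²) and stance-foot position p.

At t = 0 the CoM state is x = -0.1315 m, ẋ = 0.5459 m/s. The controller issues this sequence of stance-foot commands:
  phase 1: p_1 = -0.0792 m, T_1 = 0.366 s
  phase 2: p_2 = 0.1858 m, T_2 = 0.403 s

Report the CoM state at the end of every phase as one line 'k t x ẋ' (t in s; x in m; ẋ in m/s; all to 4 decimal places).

1 0.3660 0.0770 0.7190
2 0.7690 0.3505 0.8195

phase 1: p=-0.0792, T=0.366, ωT=1.163953, cosh=1.757409, sinh=1.445160; start (x,ẋ)=(-0.131500, 0.545900) → end (x,ẋ)=(0.076958, 0.719004)
phase 2: p=0.1858, T=0.403, ωT=1.281621, cosh=1.940030, sinh=1.662443; start (x,ẋ)=(0.076958, 0.719004) → end (x,ẋ)=(0.350501, 0.819451)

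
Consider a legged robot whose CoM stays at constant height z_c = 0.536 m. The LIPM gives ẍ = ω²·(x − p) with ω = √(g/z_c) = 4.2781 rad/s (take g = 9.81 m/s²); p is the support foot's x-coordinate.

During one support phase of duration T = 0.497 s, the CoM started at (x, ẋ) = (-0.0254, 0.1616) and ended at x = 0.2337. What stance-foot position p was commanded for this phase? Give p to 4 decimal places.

p = -0.0571

ωT = 4.2781·0.497 = 2.126216; cosh(ωT) = 4.251185, sinh(ωT) = 4.131897
x(T) = p + (x₀−p)·cosh(ωT) + (ẋ₀/ω)·sinh(ωT) ⇒ p·(1 − cosh) = x(T) − x₀·cosh − (ẋ₀/ω)·sinh
numerator   = 0.2337 − (-0.0254)·4.251185 − (0.1616/4.2781)·4.131897 = 0.185603
denominator = 1 − 4.251185 = -3.251185
p = 0.185603 / -3.251185 = -0.0571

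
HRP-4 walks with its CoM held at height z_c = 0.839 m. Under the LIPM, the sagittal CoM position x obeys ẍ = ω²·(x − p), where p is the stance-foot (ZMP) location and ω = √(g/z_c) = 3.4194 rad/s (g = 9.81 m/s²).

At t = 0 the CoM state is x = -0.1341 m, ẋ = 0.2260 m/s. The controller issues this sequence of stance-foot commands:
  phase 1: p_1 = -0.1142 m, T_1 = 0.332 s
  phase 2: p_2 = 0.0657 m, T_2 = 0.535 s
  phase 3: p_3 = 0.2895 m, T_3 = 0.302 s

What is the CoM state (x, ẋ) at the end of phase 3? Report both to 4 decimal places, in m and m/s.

x = -0.3868, ẋ = -1.9995

phase 1: p=-0.1142, T=0.332, ωT=1.135241, cosh=1.716634, sinh=1.395289; start (x,ẋ)=(-0.134100, 0.226000) → end (x,ẋ)=(-0.056142, 0.293015)
phase 2: p=0.0657, T=0.535, ωT=1.829379, cosh=3.195265, sinh=3.034752; start (x,ẋ)=(-0.056142, 0.293015) → end (x,ẋ)=(-0.063562, -0.328092)
phase 3: p=0.2895, T=0.302, ωT=1.032659, cosh=1.582291, sinh=1.226232; start (x,ẋ)=(-0.063562, -0.328092) → end (x,ẋ)=(-0.386804, -1.999517)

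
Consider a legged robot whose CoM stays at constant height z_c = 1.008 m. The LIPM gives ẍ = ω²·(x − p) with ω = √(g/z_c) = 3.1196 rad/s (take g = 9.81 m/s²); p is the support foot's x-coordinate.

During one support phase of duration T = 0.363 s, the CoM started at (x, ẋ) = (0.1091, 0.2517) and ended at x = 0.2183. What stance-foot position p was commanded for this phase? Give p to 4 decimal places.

ωT = 3.1196·0.363 = 1.132415; cosh(ωT) = 1.712698, sinh(ωT) = 1.390443
x(T) = p + (x₀−p)·cosh(ωT) + (ẋ₀/ω)·sinh(ωT) ⇒ p·(1 − cosh) = x(T) − x₀·cosh − (ẋ₀/ω)·sinh
numerator   = 0.2183 − (0.1091)·1.712698 − (0.2517/3.1196)·1.390443 = -0.080741
denominator = 1 − 1.712698 = -0.712698
p = -0.080741 / -0.712698 = 0.1133

p = 0.1133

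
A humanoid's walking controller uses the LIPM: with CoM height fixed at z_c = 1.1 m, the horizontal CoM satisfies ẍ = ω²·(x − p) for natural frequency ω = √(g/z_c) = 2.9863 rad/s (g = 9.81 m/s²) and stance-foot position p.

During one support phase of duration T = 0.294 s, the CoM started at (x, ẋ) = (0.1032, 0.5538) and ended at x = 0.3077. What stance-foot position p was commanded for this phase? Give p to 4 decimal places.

p = 0.0547

ωT = 2.9863·0.294 = 0.877972; cosh(ωT) = 1.410820, sinh(ωT) = 0.995195
x(T) = p + (x₀−p)·cosh(ωT) + (ẋ₀/ω)·sinh(ωT) ⇒ p·(1 − cosh) = x(T) − x₀·cosh − (ẋ₀/ω)·sinh
numerator   = 0.3077 − (0.1032)·1.410820 − (0.5538/2.9863)·0.995195 = -0.022453
denominator = 1 − 1.410820 = -0.410820
p = -0.022453 / -0.410820 = 0.0547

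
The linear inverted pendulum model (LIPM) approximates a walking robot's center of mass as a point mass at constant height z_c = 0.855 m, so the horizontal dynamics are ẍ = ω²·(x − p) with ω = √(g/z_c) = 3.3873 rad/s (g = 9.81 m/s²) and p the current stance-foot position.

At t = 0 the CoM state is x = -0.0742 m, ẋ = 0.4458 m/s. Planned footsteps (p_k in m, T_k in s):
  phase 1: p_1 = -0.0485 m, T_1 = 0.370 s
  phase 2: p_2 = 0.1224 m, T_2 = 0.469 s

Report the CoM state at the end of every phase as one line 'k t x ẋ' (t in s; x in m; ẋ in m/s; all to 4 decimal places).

1 0.3700 0.1145 0.7042
2 0.8390 0.5900 1.7333

phase 1: p=-0.0485, T=0.370, ωT=1.253301, cosh=1.893722, sinh=1.608162; start (x,ẋ)=(-0.074200, 0.445800) → end (x,ẋ)=(0.114480, 0.704225)
phase 2: p=0.1224, T=0.469, ωT=1.588644, cosh=2.550652, sinh=2.346450; start (x,ẋ)=(0.114480, 0.704225) → end (x,ẋ)=(0.590030, 1.733286)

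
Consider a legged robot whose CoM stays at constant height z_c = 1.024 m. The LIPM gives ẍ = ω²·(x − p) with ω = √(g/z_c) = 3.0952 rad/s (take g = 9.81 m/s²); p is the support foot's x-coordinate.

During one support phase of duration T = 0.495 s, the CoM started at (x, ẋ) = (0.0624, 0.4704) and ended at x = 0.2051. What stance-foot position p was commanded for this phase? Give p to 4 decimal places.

ωT = 3.0952·0.495 = 1.532124; cosh(ωT) = 2.422036, sinh(ωT) = 2.205960
x(T) = p + (x₀−p)·cosh(ωT) + (ẋ₀/ω)·sinh(ωT) ⇒ p·(1 − cosh) = x(T) − x₀·cosh − (ẋ₀/ω)·sinh
numerator   = 0.2051 − (0.0624)·2.422036 − (0.4704/3.0952)·2.205960 = -0.281291
denominator = 1 − 2.422036 = -1.422036
p = -0.281291 / -1.422036 = 0.1978

p = 0.1978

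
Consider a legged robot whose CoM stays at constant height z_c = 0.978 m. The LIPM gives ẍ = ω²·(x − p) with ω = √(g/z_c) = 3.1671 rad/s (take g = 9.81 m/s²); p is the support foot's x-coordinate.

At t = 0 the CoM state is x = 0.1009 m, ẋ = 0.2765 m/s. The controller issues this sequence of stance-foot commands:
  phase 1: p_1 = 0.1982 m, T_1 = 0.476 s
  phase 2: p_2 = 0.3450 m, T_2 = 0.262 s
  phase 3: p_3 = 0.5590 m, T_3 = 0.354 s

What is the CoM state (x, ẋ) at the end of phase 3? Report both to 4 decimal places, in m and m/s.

x = -0.4927, ẋ = -3.0255

phase 1: p=0.1982, T=0.476, ωT=1.507540, cosh=2.368531, sinh=2.147076; start (x,ẋ)=(0.100900, 0.276500) → end (x,ẋ)=(0.155190, -0.006742)
phase 2: p=0.3450, T=0.262, ωT=0.829780, cosh=1.364480, sinh=0.928335; start (x,ẋ)=(0.155190, -0.006742) → end (x,ẋ)=(0.084032, -0.567265)
phase 3: p=0.5590, T=0.354, ωT=1.121153, cosh=1.697147, sinh=1.371244; start (x,ẋ)=(0.084032, -0.567265) → end (x,ẋ)=(-0.492697, -3.025455)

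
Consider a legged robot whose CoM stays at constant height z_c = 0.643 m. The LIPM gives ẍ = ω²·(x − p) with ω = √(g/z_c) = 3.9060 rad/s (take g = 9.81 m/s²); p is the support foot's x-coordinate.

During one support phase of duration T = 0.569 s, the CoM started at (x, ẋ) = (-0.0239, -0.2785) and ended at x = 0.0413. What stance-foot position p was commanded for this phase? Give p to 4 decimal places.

p = -0.1303

ωT = 3.9060·0.569 = 2.222514; cosh(ωT) = 4.669422, sinh(ωT) = 4.561085
x(T) = p + (x₀−p)·cosh(ωT) + (ẋ₀/ω)·sinh(ωT) ⇒ p·(1 − cosh) = x(T) − x₀·cosh − (ẋ₀/ω)·sinh
numerator   = 0.0413 − (-0.0239)·4.669422 − (-0.2785/3.9060)·4.561085 = 0.478107
denominator = 1 − 4.669422 = -3.669422
p = 0.478107 / -3.669422 = -0.1303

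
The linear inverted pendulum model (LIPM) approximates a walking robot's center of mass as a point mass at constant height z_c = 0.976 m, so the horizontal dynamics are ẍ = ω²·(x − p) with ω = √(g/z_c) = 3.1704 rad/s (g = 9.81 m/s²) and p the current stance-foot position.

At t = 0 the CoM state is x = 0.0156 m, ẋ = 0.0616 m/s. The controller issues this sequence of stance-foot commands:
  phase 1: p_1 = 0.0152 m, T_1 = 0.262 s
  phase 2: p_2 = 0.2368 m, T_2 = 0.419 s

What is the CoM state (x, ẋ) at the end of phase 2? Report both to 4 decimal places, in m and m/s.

x = -0.1260, ẋ = -0.9572

phase 1: p=0.0152, T=0.262, ωT=0.830645, cosh=1.365283, sinh=0.929515; start (x,ẋ)=(0.015600, 0.061600) → end (x,ẋ)=(0.033806, 0.085280)
phase 2: p=0.2368, T=0.419, ωT=1.328398, cosh=2.019945, sinh=1.755044; start (x,ẋ)=(0.033806, 0.085280) → end (x,ẋ)=(-0.126027, -0.957234)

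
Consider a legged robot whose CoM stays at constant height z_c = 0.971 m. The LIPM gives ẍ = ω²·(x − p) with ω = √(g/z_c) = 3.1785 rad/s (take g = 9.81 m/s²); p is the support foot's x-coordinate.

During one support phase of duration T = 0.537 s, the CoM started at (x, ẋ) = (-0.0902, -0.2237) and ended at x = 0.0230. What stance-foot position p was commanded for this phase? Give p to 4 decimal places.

p = -0.2531

ωT = 3.1785·0.537 = 1.706855; cosh(ωT) = 2.846517, sinh(ωT) = 2.665081
x(T) = p + (x₀−p)·cosh(ωT) + (ẋ₀/ω)·sinh(ωT) ⇒ p·(1 − cosh) = x(T) − x₀·cosh − (ẋ₀/ω)·sinh
numerator   = 0.0230 − (-0.0902)·2.846517 − (-0.2237/3.1785)·2.665081 = 0.467322
denominator = 1 − 2.846517 = -1.846517
p = 0.467322 / -1.846517 = -0.2531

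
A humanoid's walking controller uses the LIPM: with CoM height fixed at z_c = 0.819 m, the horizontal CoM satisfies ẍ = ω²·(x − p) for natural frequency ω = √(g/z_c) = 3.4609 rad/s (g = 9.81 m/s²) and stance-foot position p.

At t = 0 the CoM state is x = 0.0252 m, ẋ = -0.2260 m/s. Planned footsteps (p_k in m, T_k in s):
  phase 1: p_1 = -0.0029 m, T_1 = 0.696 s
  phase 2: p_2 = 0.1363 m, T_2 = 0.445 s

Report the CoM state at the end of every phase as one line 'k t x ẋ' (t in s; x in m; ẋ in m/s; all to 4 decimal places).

1 0.6960 -0.2055 -0.7304
2 1.1410 -1.1674 -4.4148

phase 1: p=-0.0029, T=0.696, ωT=2.408786, cosh=5.605191, sinh=5.515266; start (x,ẋ)=(0.025200, -0.226000) → end (x,ẋ)=(-0.205546, -0.730406)
phase 2: p=0.1363, T=0.445, ωT=1.540101, cosh=2.439709, sinh=2.225350; start (x,ẋ)=(-0.205546, -0.730406) → end (x,ẋ)=(-1.167355, -4.414780)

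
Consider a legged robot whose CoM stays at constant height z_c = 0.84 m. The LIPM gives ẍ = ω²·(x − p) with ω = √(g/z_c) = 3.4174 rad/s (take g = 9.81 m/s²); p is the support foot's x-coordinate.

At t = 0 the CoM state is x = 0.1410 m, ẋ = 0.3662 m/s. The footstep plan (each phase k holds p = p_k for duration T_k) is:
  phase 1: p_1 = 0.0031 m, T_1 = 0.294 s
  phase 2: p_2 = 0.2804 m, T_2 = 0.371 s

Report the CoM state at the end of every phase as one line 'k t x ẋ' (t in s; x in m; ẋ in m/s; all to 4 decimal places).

1 0.2940 0.3434 1.1244
2 0.6650 0.9394 2.5078

phase 1: p=0.0031, T=0.294, ωT=1.004716, cosh=1.548640, sinh=1.182491; start (x,ẋ)=(0.141000, 0.366200) → end (x,ẋ)=(0.343370, 1.124372)
phase 2: p=0.2804, T=0.371, ωT=1.267855, cosh=1.917329, sinh=1.635895; start (x,ẋ)=(0.343370, 1.124372) → end (x,ẋ)=(0.939367, 2.507826)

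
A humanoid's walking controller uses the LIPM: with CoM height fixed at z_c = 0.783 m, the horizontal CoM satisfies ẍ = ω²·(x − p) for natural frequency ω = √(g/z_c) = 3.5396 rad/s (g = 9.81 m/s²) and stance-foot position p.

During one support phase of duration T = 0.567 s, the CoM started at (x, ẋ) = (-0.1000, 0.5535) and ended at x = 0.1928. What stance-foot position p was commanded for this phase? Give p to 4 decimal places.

ωT = 3.5396·0.567 = 2.006953; cosh(ωT) = 3.787505, sinh(ωT) = 3.653108
x(T) = p + (x₀−p)·cosh(ωT) + (ẋ₀/ω)·sinh(ωT) ⇒ p·(1 − cosh) = x(T) − x₀·cosh − (ẋ₀/ω)·sinh
numerator   = 0.1928 − (-0.1000)·3.787505 − (0.5535/3.5396)·3.653108 = 0.000301
denominator = 1 − 3.787505 = -2.787505
p = 0.000301 / -2.787505 = -0.0001

p = -0.0001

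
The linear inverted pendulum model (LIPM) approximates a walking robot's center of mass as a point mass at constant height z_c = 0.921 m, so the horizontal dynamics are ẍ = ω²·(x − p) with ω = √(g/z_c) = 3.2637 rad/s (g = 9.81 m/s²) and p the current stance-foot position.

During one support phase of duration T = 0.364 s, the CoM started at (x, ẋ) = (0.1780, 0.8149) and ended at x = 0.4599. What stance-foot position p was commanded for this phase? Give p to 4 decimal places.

ωT = 3.2637·0.364 = 1.187987; cosh(ωT) = 1.792652, sinh(ωT) = 1.487818
x(T) = p + (x₀−p)·cosh(ωT) + (ẋ₀/ω)·sinh(ωT) ⇒ p·(1 − cosh) = x(T) − x₀·cosh − (ẋ₀/ω)·sinh
numerator   = 0.4599 − (0.1780)·1.792652 − (0.8149/3.2637)·1.487818 = -0.230679
denominator = 1 − 1.792652 = -0.792652
p = -0.230679 / -0.792652 = 0.2910

p = 0.2910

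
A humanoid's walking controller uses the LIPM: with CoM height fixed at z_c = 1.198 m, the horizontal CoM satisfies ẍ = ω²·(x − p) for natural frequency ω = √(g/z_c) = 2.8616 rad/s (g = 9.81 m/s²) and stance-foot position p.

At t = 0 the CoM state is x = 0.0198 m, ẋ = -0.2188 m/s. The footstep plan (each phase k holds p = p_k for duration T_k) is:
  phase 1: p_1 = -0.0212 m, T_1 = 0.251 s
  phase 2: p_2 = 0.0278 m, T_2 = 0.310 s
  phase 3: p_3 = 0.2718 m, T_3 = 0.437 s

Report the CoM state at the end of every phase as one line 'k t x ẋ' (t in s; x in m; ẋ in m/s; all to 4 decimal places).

phase 1: p=-0.0212, T=0.251, ωT=0.718262, cosh=1.269232, sinh=0.781633; start (x,ẋ)=(0.019800, -0.218800) → end (x,ẋ)=(-0.028926, -0.186002)
phase 2: p=0.0278, T=0.310, ωT=0.887096, cosh=1.419959, sinh=1.008109; start (x,ẋ)=(-0.028926, -0.186002) → end (x,ẋ)=(-0.118275, -0.427758)
phase 3: p=0.2718, T=0.437, ωT=1.250519, cosh=1.889256, sinh=1.602900; start (x,ẋ)=(-0.118275, -0.427758) → end (x,ẋ)=(-0.704756, -2.597362)

1 0.2510 -0.0289 -0.1860
2 0.5610 -0.1183 -0.4278
3 0.9980 -0.7048 -2.5974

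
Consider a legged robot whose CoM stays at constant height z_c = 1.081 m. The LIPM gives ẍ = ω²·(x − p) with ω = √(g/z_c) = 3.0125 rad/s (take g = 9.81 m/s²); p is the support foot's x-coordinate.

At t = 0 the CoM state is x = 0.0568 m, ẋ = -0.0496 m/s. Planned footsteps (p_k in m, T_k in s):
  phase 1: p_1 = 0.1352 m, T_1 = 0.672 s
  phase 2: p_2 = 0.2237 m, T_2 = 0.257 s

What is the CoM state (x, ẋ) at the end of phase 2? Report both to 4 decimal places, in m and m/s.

phase 1: p=0.1352, T=0.672, ωT=2.024400, cosh=3.851820, sinh=3.719747; start (x,ẋ)=(0.056800, -0.049600) → end (x,ẋ)=(-0.228027, -1.069580)
phase 2: p=0.2237, T=0.257, ωT=0.774213, cosh=1.314975, sinh=0.853908; start (x,ẋ)=(-0.228027, -1.069580) → end (x,ẋ)=(-0.673488, -2.568494)

x = -0.6735, ẋ = -2.5685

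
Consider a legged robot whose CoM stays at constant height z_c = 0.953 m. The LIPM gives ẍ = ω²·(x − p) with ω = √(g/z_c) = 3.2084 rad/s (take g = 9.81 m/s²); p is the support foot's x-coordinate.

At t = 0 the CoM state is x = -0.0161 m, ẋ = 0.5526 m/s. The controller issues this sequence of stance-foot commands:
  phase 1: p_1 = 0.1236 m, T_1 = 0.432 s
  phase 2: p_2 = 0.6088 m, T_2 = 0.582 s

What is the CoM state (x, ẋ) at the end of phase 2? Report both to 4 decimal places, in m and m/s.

x = -0.5836, ẋ = -3.5464

phase 1: p=0.1236, T=0.432, ωT=1.386029, cosh=2.124502, sinh=1.874436; start (x,ẋ)=(-0.016100, 0.552600) → end (x,ẋ)=(0.149651, 0.333853)
phase 2: p=0.6088, T=0.582, ωT=1.867289, cosh=3.312636, sinh=3.158094; start (x,ẋ)=(0.149651, 0.333853) → end (x,ẋ)=(-0.583575, -3.546360)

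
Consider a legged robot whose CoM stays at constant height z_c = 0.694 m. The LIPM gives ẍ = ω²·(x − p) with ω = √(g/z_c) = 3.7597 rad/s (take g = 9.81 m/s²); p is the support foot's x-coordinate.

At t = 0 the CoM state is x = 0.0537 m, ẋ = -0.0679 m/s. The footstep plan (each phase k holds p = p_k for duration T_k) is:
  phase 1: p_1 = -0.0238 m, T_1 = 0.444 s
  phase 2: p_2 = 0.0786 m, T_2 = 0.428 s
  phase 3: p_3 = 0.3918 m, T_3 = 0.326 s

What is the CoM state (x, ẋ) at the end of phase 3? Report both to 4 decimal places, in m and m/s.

x = 1.6245, ẋ = 4.9988

phase 1: p=-0.0238, T=0.444, ωT=1.669307, cosh=2.748432, sinh=2.560055; start (x,ẋ)=(0.053700, -0.067900) → end (x,ẋ)=(0.142969, 0.559322)
phase 2: p=0.0786, T=0.428, ωT=1.609152, cosh=2.599313, sinh=2.399256; start (x,ẋ)=(0.142969, 0.559322) → end (x,ẋ)=(0.602847, 2.034492)
phase 3: p=0.3918, T=0.326, ωT=1.225662, cosh=1.849992, sinh=1.556429; start (x,ẋ)=(0.602847, 2.034492) → end (x,ẋ)=(1.624468, 4.998779)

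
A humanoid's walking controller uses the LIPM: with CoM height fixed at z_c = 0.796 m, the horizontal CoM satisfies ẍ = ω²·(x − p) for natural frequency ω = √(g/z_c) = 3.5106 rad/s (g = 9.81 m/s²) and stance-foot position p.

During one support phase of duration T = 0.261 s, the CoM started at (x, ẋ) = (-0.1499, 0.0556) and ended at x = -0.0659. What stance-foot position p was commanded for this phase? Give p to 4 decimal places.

ωT = 3.5106·0.261 = 0.916267; cosh(ωT) = 1.449975, sinh(ωT) = 1.049965
x(T) = p + (x₀−p)·cosh(ωT) + (ẋ₀/ω)·sinh(ωT) ⇒ p·(1 − cosh) = x(T) − x₀·cosh − (ẋ₀/ω)·sinh
numerator   = -0.0659 − (-0.1499)·1.449975 − (0.0556/3.5106)·1.049965 = 0.134822
denominator = 1 − 1.449975 = -0.449975
p = 0.134822 / -0.449975 = -0.2996

p = -0.2996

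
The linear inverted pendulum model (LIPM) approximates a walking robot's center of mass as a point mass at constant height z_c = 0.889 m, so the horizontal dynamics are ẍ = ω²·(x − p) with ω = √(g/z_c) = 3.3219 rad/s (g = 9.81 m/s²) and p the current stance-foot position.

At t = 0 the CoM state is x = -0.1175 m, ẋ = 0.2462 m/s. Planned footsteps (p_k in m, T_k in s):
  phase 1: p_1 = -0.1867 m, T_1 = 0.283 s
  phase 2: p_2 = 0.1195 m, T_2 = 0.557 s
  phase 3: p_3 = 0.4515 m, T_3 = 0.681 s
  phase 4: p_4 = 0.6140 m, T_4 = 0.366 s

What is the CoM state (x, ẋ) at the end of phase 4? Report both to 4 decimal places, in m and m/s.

x = 1.1890, ẋ = 2.1092

phase 1: p=-0.1867, T=0.283, ωT=0.940098, cosh=1.475411, sinh=1.084821; start (x,ẋ)=(-0.117500, 0.246200) → end (x,ẋ)=(-0.004201, 0.612620)
phase 2: p=0.1195, T=0.557, ωT=1.850298, cosh=3.259454, sinh=3.102263; start (x,ẋ)=(-0.004201, 0.612620) → end (x,ẋ)=(0.288417, 0.722017)
phase 3: p=0.4515, T=0.681, ωT=2.262214, cosh=4.854224, sinh=4.750104; start (x,ẋ)=(0.288417, 0.722017) → end (x,ẋ)=(0.692298, 0.931491)
phase 4: p=0.6140, T=0.366, ωT=1.215815, cosh=1.834756, sinh=1.538288; start (x,ẋ)=(0.692298, 0.931491) → end (x,ẋ)=(1.189008, 2.109165)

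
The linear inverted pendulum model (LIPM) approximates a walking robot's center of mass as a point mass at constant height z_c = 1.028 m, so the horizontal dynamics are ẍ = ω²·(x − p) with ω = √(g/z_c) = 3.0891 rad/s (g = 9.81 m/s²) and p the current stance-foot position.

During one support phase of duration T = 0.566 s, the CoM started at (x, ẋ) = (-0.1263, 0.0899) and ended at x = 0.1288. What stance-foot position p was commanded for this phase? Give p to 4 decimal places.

p = -0.2151

ωT = 3.0891·0.566 = 1.748431; cosh(ωT) = 2.959813, sinh(ωT) = 2.785766
x(T) = p + (x₀−p)·cosh(ωT) + (ẋ₀/ω)·sinh(ωT) ⇒ p·(1 − cosh) = x(T) − x₀·cosh − (ẋ₀/ω)·sinh
numerator   = 0.1288 − (-0.1263)·2.959813 − (0.0899/3.0891)·2.785766 = 0.421552
denominator = 1 − 2.959813 = -1.959813
p = 0.421552 / -1.959813 = -0.2151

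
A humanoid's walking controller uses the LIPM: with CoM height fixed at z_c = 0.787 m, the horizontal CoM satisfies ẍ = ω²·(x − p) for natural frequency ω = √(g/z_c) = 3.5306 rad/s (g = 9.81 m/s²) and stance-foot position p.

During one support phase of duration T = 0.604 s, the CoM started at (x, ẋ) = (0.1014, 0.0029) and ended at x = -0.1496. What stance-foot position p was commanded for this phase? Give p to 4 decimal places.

ωT = 3.5306·0.604 = 2.132482; cosh(ωT) = 4.277162, sinh(ωT) = 4.158620
x(T) = p + (x₀−p)·cosh(ωT) + (ẋ₀/ω)·sinh(ωT) ⇒ p·(1 − cosh) = x(T) − x₀·cosh − (ẋ₀/ω)·sinh
numerator   = -0.1496 − (0.1014)·4.277162 − (0.0029/3.5306)·4.158620 = -0.586720
denominator = 1 − 4.277162 = -3.277162
p = -0.586720 / -3.277162 = 0.1790

p = 0.1790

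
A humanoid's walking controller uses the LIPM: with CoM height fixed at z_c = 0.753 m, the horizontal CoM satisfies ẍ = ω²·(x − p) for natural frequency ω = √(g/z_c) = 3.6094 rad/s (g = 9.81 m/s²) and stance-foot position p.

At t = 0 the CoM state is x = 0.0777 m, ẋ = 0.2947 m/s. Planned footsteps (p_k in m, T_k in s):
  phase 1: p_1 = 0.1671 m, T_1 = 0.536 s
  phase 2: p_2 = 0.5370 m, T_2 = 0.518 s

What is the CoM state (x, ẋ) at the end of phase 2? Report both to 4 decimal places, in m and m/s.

phase 1: p=0.1671, T=0.536, ωT=1.934638, cosh=3.533009, sinh=3.388532; start (x,ẋ)=(0.077700, 0.294700) → end (x,ẋ)=(0.127916, -0.052235)
phase 2: p=0.5370, T=0.518, ωT=1.869669, cosh=3.320163, sinh=3.165988; start (x,ẋ)=(0.127916, -0.052235) → end (x,ẋ)=(-0.867045, -4.848166)

x = -0.8670, ẋ = -4.8482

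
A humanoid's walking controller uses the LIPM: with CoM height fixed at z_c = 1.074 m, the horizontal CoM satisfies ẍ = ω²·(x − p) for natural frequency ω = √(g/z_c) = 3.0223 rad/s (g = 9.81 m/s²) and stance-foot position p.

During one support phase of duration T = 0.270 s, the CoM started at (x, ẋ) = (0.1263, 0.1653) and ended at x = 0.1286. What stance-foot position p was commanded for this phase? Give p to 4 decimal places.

ωT = 3.0223·0.270 = 0.816021; cosh(ωT) = 1.351836, sinh(ωT) = 0.909648
x(T) = p + (x₀−p)·cosh(ωT) + (ẋ₀/ω)·sinh(ωT) ⇒ p·(1 − cosh) = x(T) − x₀·cosh − (ẋ₀/ω)·sinh
numerator   = 0.1286 − (0.1263)·1.351836 − (0.1653/3.0223)·0.909648 = -0.091889
denominator = 1 − 1.351836 = -0.351836
p = -0.091889 / -0.351836 = 0.2612

p = 0.2612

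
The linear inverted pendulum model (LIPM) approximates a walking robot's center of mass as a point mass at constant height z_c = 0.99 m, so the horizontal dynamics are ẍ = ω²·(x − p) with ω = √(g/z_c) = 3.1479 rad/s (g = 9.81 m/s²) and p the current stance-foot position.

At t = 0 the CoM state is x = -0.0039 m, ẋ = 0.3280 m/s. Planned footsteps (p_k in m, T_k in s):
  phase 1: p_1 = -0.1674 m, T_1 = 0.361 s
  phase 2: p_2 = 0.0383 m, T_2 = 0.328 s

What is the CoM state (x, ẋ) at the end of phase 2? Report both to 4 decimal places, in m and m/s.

x = 0.8872, ẋ = 2.8816

phase 1: p=-0.1674, T=0.361, ωT=1.136392, cosh=1.718241, sinh=1.397266; start (x,ẋ)=(-0.003900, 0.328000) → end (x,ẋ)=(0.259123, 1.282730)
phase 2: p=0.0383, T=0.328, ωT=1.032511, cosh=1.582110, sinh=1.225999; start (x,ẋ)=(0.259123, 1.282730) → end (x,ẋ)=(0.887245, 2.881646)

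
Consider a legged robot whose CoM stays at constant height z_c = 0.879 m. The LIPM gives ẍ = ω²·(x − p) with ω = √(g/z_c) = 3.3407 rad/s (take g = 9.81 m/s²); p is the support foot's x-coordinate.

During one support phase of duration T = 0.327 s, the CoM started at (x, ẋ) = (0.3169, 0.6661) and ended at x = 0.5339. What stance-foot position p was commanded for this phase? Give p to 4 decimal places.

p = 0.3880

ωT = 3.3407·0.327 = 1.092409; cosh(ωT) = 1.658427, sinh(ωT) = 1.323020
x(T) = p + (x₀−p)·cosh(ωT) + (ẋ₀/ω)·sinh(ωT) ⇒ p·(1 − cosh) = x(T) − x₀·cosh − (ẋ₀/ω)·sinh
numerator   = 0.5339 − (0.3169)·1.658427 − (0.6661/3.3407)·1.323020 = -0.255452
denominator = 1 − 1.658427 = -0.658427
p = -0.255452 / -0.658427 = 0.3880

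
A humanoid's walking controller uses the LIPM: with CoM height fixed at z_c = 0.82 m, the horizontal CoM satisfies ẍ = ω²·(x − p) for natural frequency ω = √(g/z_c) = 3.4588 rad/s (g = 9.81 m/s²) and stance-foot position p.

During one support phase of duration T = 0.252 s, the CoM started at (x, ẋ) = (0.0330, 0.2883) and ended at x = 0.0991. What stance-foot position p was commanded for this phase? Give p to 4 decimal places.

p = 0.0728

ωT = 3.4588·0.252 = 0.871618; cosh(ωT) = 1.404525, sinh(ωT) = 0.986250
x(T) = p + (x₀−p)·cosh(ωT) + (ẋ₀/ω)·sinh(ωT) ⇒ p·(1 − cosh) = x(T) − x₀·cosh − (ẋ₀/ω)·sinh
numerator   = 0.0991 − (0.0330)·1.404525 − (0.2883/3.4588)·0.986250 = -0.029456
denominator = 1 − 1.404525 = -0.404525
p = -0.029456 / -0.404525 = 0.0728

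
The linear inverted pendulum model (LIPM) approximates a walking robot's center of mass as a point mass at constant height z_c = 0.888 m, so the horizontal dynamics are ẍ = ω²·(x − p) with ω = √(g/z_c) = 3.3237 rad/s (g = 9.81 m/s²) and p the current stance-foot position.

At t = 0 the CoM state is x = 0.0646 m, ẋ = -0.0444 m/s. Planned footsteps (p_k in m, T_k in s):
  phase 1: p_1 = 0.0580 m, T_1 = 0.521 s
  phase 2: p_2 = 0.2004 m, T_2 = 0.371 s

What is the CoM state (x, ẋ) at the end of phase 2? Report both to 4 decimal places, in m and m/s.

x = -0.1297, ẋ = -0.9627

phase 1: p=0.0580, T=0.521, ωT=1.731648, cosh=2.913474, sinh=2.736482; start (x,ẋ)=(0.064600, -0.044400) → end (x,ẋ)=(0.040673, -0.069330)
phase 2: p=0.2004, T=0.371, ωT=1.233093, cosh=1.861608, sinh=1.570218; start (x,ẋ)=(0.040673, -0.069330) → end (x,ẋ)=(-0.129702, -0.962668)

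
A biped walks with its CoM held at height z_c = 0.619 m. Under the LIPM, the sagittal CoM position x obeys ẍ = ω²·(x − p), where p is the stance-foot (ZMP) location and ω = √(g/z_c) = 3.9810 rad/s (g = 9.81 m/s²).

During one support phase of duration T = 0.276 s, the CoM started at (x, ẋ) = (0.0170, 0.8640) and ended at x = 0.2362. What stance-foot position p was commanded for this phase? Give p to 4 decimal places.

ωT = 3.9810·0.276 = 1.098756; cosh(ωT) = 1.666858, sinh(ωT) = 1.333573
x(T) = p + (x₀−p)·cosh(ωT) + (ẋ₀/ω)·sinh(ωT) ⇒ p·(1 − cosh) = x(T) − x₀·cosh − (ẋ₀/ω)·sinh
numerator   = 0.2362 − (0.0170)·1.666858 − (0.8640/3.9810)·1.333573 = -0.081563
denominator = 1 − 1.666858 = -0.666858
p = -0.081563 / -0.666858 = 0.1223

p = 0.1223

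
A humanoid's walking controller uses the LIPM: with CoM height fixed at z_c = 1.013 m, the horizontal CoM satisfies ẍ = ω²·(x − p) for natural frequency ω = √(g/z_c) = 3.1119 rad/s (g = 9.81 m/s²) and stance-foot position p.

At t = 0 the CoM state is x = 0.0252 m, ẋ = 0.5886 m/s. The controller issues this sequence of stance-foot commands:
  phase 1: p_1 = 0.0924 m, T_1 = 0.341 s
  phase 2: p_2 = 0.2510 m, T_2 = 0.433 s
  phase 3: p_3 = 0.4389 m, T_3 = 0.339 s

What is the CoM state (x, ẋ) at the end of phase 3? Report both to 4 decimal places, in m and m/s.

x = 1.1958, ẋ = 2.6287

phase 1: p=0.0924, T=0.341, ωT=1.061158, cosh=1.617885, sinh=1.271830; start (x,ẋ)=(0.025200, 0.588600) → end (x,ẋ)=(0.224238, 0.686322)
phase 2: p=0.2510, T=0.433, ωT=1.347453, cosh=2.053757, sinh=1.793855; start (x,ẋ)=(0.224238, 0.686322) → end (x,ẋ)=(0.591669, 1.260147)
phase 3: p=0.4389, T=0.339, ωT=1.054934, cosh=1.610001, sinh=1.261785; start (x,ẋ)=(0.591669, 1.260147) → end (x,ẋ)=(1.195811, 2.628692)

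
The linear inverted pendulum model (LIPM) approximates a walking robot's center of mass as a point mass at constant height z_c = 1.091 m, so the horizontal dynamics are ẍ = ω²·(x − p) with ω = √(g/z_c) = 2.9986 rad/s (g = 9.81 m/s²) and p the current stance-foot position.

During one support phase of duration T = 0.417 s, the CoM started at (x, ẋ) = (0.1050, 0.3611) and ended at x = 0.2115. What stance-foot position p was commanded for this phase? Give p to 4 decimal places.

ωT = 2.9986·0.417 = 1.250416; cosh(ωT) = 1.889091, sinh(ωT) = 1.602705
x(T) = p + (x₀−p)·cosh(ωT) + (ẋ₀/ω)·sinh(ωT) ⇒ p·(1 − cosh) = x(T) − x₀·cosh − (ẋ₀/ω)·sinh
numerator   = 0.2115 − (0.1050)·1.889091 − (0.3611/2.9986)·1.602705 = -0.179857
denominator = 1 − 1.889091 = -0.889091
p = -0.179857 / -0.889091 = 0.2023

p = 0.2023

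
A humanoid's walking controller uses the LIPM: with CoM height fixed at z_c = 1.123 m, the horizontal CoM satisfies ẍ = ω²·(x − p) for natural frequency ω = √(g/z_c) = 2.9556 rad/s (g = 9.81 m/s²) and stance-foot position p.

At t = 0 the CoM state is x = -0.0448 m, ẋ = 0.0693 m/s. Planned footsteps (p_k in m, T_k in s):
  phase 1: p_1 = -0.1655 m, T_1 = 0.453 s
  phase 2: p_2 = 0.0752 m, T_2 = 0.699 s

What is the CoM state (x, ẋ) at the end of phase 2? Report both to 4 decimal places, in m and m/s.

phase 1: p=-0.1655, T=0.453, ωT=1.338887, cosh=2.038466, sinh=1.776329; start (x,ẋ)=(-0.044800, 0.069300) → end (x,ẋ)=(0.122192, 0.774955)
phase 2: p=0.0752, T=0.699, ωT=2.065964, cosh=4.009801, sinh=3.883105; start (x,ẋ)=(0.122192, 0.774955) → end (x,ẋ)=(1.281776, 3.646742)

x = 1.2818, ẋ = 3.6467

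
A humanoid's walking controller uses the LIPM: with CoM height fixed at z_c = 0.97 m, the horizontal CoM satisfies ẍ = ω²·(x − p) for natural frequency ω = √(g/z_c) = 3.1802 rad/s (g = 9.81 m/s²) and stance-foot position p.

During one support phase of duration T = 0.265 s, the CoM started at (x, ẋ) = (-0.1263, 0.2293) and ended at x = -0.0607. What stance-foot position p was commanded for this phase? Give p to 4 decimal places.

p = -0.1194

ωT = 3.1802·0.265 = 0.842753; cosh(ωT) = 1.376638, sinh(ωT) = 0.946115
x(T) = p + (x₀−p)·cosh(ωT) + (ẋ₀/ω)·sinh(ωT) ⇒ p·(1 − cosh) = x(T) − x₀·cosh − (ẋ₀/ω)·sinh
numerator   = -0.0607 − (-0.1263)·1.376638 − (0.2293/3.1802)·0.946115 = 0.044952
denominator = 1 − 1.376638 = -0.376638
p = 0.044952 / -0.376638 = -0.1194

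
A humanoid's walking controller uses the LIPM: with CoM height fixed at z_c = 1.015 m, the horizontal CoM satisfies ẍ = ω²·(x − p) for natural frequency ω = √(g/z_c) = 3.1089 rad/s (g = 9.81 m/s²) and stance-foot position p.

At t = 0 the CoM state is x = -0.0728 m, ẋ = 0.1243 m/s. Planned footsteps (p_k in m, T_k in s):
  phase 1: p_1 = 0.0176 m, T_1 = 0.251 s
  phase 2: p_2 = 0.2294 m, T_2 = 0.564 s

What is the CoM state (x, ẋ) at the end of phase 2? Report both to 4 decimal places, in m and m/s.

x = -0.7233, ẋ = -2.8155

phase 1: p=0.0176, T=0.251, ωT=0.780334, cosh=1.320227, sinh=0.861974; start (x,ẋ)=(-0.072800, 0.124300) → end (x,ẋ)=(-0.067285, -0.078149)
phase 2: p=0.2294, T=0.564, ωT=1.753420, cosh=2.973748, sinh=2.800567; start (x,ẋ)=(-0.067285, -0.078149) → end (x,ẋ)=(-0.723265, -2.815538)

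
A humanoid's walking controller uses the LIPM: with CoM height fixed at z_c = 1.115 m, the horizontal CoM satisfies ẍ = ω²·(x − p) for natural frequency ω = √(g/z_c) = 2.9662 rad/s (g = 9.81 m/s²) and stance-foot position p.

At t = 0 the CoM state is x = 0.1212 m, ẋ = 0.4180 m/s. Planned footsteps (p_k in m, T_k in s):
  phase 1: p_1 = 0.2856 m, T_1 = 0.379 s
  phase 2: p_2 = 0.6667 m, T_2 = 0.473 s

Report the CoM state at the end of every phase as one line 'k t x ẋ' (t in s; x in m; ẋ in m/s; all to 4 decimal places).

phase 1: p=0.2856, T=0.379, ωT=1.124190, cosh=1.701319, sinh=1.376403; start (x,ẋ)=(0.121200, 0.418000) → end (x,ẋ)=(0.199867, 0.039957)
phase 2: p=0.6667, T=0.473, ωT=1.403013, cosh=2.156645, sinh=1.910790; start (x,ẋ)=(0.199867, 0.039957) → end (x,ẋ)=(-0.314352, -2.559733)

1 0.3790 0.1999 0.0400
2 0.8520 -0.3144 -2.5597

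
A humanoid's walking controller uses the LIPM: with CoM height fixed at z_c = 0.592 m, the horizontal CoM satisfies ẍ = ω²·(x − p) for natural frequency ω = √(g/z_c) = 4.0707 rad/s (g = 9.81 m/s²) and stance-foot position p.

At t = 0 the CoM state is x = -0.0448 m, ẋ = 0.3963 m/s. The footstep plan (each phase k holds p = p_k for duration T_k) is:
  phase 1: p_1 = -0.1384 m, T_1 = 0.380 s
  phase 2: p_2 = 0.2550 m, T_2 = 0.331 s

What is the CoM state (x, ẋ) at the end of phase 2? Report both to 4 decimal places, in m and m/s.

phase 1: p=-0.1384, T=0.380, ωT=1.546866, cosh=2.454821, sinh=2.241907; start (x,ẋ)=(-0.044800, 0.396300) → end (x,ẋ)=(0.309630, 1.827051)
phase 2: p=0.2550, T=0.331, ωT=1.347402, cosh=2.053665, sinh=1.793751; start (x,ẋ)=(0.309630, 1.827051) → end (x,ẋ)=(1.172281, 4.151053)

x = 1.1723, ẋ = 4.1511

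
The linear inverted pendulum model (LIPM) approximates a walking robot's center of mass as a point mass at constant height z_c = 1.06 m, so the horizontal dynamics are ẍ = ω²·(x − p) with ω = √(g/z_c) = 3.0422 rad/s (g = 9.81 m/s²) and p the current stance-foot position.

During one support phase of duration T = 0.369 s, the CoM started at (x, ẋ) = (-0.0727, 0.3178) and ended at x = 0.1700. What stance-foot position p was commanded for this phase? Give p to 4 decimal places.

p = -0.2146

ωT = 3.0422·0.369 = 1.122572; cosh(ωT) = 1.699094, sinh(ωT) = 1.373652
x(T) = p + (x₀−p)·cosh(ωT) + (ẋ₀/ω)·sinh(ωT) ⇒ p·(1 − cosh) = x(T) − x₀·cosh − (ẋ₀/ω)·sinh
numerator   = 0.1700 − (-0.0727)·1.699094 − (0.3178/3.0422)·1.373652 = 0.150027
denominator = 1 − 1.699094 = -0.699094
p = 0.150027 / -0.699094 = -0.2146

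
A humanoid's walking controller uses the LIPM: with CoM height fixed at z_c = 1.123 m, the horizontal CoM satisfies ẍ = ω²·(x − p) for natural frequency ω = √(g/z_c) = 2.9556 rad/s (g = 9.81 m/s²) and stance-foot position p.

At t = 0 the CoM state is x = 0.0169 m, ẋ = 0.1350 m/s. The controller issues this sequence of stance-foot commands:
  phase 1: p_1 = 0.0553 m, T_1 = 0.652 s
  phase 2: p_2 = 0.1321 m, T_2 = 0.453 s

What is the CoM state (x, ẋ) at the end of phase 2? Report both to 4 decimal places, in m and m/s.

phase 1: p=0.0553, T=0.652, ωT=1.927051, cosh=3.507401, sinh=3.361824; start (x,ẋ)=(0.016900, 0.135000) → end (x,ẋ)=(0.074170, 0.091949)
phase 2: p=0.1321, T=0.453, ωT=1.338887, cosh=2.038466, sinh=1.776329; start (x,ẋ)=(0.074170, 0.091949) → end (x,ẋ)=(0.069274, -0.116702)

x = 0.0693, ẋ = -0.1167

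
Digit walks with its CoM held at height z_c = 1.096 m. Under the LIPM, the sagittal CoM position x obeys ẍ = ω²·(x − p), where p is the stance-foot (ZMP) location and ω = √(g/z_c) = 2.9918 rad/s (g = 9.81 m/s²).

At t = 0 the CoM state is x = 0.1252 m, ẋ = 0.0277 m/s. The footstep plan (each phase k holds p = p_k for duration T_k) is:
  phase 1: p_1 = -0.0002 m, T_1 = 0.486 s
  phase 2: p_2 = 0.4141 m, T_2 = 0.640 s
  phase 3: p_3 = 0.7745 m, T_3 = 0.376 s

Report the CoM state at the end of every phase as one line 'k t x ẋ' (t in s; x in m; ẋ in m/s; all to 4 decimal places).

phase 1: p=-0.0002, T=0.486, ωT=1.454015, cosh=2.256947, sinh=2.023317; start (x,ẋ)=(0.125200, 0.027700) → end (x,ẋ)=(0.301554, 0.821609)
phase 2: p=0.4141, T=0.640, ωT=1.914752, cosh=3.466317, sinh=3.318939; start (x,ẋ)=(0.301554, 0.821609) → end (x,ẋ)=(0.935429, 1.730423)
phase 3: p=0.7745, T=0.376, ωT=1.124917, cosh=1.702320, sinh=1.377641; start (x,ẋ)=(0.935429, 1.730423) → end (x,ẋ)=(1.845264, 3.609023)

1 0.4860 0.3016 0.8216
2 1.1260 0.9354 1.7304
3 1.5020 1.8453 3.6090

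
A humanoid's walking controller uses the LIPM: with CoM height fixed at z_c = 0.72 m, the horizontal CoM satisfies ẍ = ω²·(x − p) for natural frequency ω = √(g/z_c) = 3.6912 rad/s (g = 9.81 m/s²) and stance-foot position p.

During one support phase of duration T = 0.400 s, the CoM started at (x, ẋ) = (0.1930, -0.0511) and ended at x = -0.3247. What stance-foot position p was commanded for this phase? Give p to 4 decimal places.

ωT = 3.6912·0.400 = 1.476480; cosh(ωT) = 2.302975, sinh(ωT) = 2.074535
x(T) = p + (x₀−p)·cosh(ωT) + (ẋ₀/ω)·sinh(ωT) ⇒ p·(1 − cosh) = x(T) − x₀·cosh − (ẋ₀/ω)·sinh
numerator   = -0.3247 − (0.1930)·2.302975 − (-0.0511/3.6912)·2.074535 = -0.740455
denominator = 1 − 2.302975 = -1.302975
p = -0.740455 / -1.302975 = 0.5683

p = 0.5683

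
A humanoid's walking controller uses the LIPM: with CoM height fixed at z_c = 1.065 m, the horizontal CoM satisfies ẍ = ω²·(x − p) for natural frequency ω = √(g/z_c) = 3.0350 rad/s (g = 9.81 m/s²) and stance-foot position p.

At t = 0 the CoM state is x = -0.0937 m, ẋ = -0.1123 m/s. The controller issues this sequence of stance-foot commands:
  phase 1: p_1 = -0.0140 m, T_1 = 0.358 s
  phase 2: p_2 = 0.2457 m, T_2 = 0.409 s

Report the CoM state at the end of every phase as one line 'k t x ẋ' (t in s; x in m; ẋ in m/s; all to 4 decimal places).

1 0.3580 -0.1942 -0.5030
2 0.7670 -0.8416 -3.0597

phase 1: p=-0.0140, T=0.358, ωT=1.086530, cosh=1.650678, sinh=1.313293; start (x,ẋ)=(-0.093700, -0.112300) → end (x,ẋ)=(-0.194153, -0.503043)
phase 2: p=0.2457, T=0.409, ωT=1.241315, cosh=1.874582, sinh=1.585578; start (x,ẋ)=(-0.194153, -0.503043) → end (x,ẋ)=(-0.841646, -3.059670)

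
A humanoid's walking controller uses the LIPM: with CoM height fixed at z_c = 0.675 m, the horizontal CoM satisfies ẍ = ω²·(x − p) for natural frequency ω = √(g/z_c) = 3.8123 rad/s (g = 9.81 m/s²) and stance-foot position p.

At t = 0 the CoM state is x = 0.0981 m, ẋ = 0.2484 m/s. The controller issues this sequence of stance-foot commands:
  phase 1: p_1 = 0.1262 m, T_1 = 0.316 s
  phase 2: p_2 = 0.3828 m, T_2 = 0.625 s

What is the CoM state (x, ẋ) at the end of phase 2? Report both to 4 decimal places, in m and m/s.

phase 1: p=0.1262, T=0.316, ωT=1.204687, cosh=1.817750, sinh=1.517964; start (x,ẋ)=(0.098100, 0.248400) → end (x,ẋ)=(0.174028, 0.288916)
phase 2: p=0.3828, T=0.625, ωT=2.382687, cosh=5.463141, sinh=5.370839; start (x,ẋ)=(0.174028, 0.288916) → end (x,ẋ)=(-0.350720, -2.696269)

x = -0.3507, ẋ = -2.6963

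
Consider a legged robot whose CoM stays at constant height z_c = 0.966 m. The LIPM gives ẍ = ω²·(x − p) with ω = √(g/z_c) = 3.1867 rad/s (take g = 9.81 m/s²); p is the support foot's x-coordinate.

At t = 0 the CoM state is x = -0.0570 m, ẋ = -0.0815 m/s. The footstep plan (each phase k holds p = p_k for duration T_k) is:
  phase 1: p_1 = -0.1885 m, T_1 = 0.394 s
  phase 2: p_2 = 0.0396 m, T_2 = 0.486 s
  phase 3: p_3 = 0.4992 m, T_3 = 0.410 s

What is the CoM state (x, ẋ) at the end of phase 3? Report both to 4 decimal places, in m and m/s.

x = 0.8315, ẋ = 1.4890

phase 1: p=-0.1885, T=0.394, ωT=1.255560, cosh=1.897359, sinh=1.612443; start (x,ẋ)=(-0.057000, -0.081500) → end (x,ẋ)=(0.019764, 0.521061)
phase 2: p=0.0396, T=0.486, ωT=1.548736, cosh=2.459018, sinh=2.246502; start (x,ẋ)=(0.019764, 0.521061) → end (x,ẋ)=(0.358152, 1.139298)
phase 3: p=0.4992, T=0.410, ωT=1.306547, cosh=1.982076, sinh=1.711323; start (x,ẋ)=(0.358152, 1.139298) → end (x,ẋ)=(0.831459, 1.488975)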